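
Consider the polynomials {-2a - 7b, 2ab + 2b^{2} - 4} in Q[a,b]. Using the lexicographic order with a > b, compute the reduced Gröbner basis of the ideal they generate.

G = {a + \tfrac{7}{2}b, b^{2} + \tfrac{4}{5}}

f_1 = -2a - 7b, LT = a.
f_2 = 2ab + 2b^{2} - 4, LT = ab.

S(f_1,f_2): lcm = ab. S = \tfrac{5}{2}b^{2} + 2.
  reduce S modulo (f_1, f_2):
  remainder \tfrac{5}{2}b^{2} + 2 ≠ 0; add g_3 = \tfrac{5}{2}b^{2} + 2 to the basis.

The other S-polynomials (S(f_1,g_3), S(f_2,g_3)) all reduce to 0 modulo the current basis, so we have a Gröbner basis.
Inter-reduce: drop elements whose leading term is divisible by another's, tail-reduce, and make monic.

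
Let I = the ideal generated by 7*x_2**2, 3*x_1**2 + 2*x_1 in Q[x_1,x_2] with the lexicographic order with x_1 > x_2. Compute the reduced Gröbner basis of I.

G = {x_1**2 + 2/3*x_1, x_2**2}

f_1 = 7*x_2**2, LT = x_2**2.
f_2 = 3*x_1**2 + 2*x_1, LT = x_1**2.

The S-polynomials (S(f_1,f_2)) all reduce to 0 modulo the current basis, so we have a Gröbner basis.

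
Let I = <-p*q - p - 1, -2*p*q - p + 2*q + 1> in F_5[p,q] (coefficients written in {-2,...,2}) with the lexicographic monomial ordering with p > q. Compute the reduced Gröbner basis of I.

f_1 = -p*q - p - 1, LT = p*q.
f_2 = -2*p*q - p + 2*q + 1, LT = p*q.

S(f_1,f_2): lcm = p*q. S = -2*p + q - 1.
  leading term p: no divisor's leading term divides it; move -2*p to the remainder.
  leading term q: no divisor's leading term divides it; move q to the remainder.
  leading term 1: no divisor's leading term divides it; move -1 to the remainder.
  remainder -2*p + q - 1 ≠ 0; add g_3 = -2*p + q - 1 to the basis.

S(f_1,g_3): lcm = p*q. S = p - 2*q**2 + 2*q + 1.
  leading term p: subtract (2)·g_3 from p - 2*q**2 + 2*q + 1 → -2*q**2 - 2
  leading term q**2: no divisor's leading term divides it; move -2*q**2 to the remainder.
  leading term 1: no divisor's leading term divides it; move -2 to the remainder.
  remainder -2*q**2 - 2 ≠ 0; add g_4 = -2*q**2 - 2 to the basis.

The other S-polynomials (S(f_2,g_3), S(f_1,g_4), S(f_2,g_4), S(g_3,g_4)) all reduce to 0 modulo the current basis, so we have a Gröbner basis.
Inter-reduce: drop elements whose leading term is divisible by another's, tail-reduce, and make monic.

G = {p + 2*q - 2, q**2 + 1}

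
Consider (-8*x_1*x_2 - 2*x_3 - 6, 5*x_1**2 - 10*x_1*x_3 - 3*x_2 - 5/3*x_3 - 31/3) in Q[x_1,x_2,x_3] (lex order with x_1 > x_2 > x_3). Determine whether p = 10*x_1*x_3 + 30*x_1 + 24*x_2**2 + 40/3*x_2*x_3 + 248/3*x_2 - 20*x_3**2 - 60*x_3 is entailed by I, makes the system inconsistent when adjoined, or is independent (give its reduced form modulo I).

10*x_1*x_3 + 30*x_1 + 24*x_2**2 + 40/3*x_2*x_3 + 248/3*x_2 - 20*x_3**2 - 60*x_3 lies in I (it reduces to 0).

First compute the reduced Gröbner basis of I by Buchberger's algorithm.
f_1 = -8*x_1*x_2 - 2*x_3 - 6, LT = x_1*x_2.
f_2 = 5*x_1**2 - 10*x_1*x_3 - 3*x_2 - 5/3*x_3 - 31/3, LT = x_1**2.

S(f_1,f_2): lcm = x_1**2*x_2. S = 2*x_1*x_2*x_3 + 1/4*x_1*x_3 + 3/4*x_1 + 3/5*x_2**2 + 1/3*x_2*x_3 + 31/15*x_2.
  leading term x_1*x_2*x_3: subtract (-1/4*x_3)·f_1 from 2*x_1*x_2*x_3 + 1/4*x_1*x_3 + 3/4*x_1 + 3/5*x_2**2 + 1/3*x_2*x_3 + 31/15*x_2 → 1/4*x_1*x_3 + 3/4*x_1 + 3/5*x_2**2 + 1/3*x_2*x_3 + 31/15*x_2 - 1/2*x_3**2 - 3/2*x_3
  leading term x_1*x_3: no divisor's leading term divides it; move 1/4*x_1*x_3 to the remainder.
  leading term x_1: no divisor's leading term divides it; move 3/4*x_1 to the remainder.
  leading term x_2**2: no divisor's leading term divides it; move 3/5*x_2**2 to the remainder.
  leading term x_2*x_3: no divisor's leading term divides it; move 1/3*x_2*x_3 to the remainder.
  leading term x_2: no divisor's leading term divides it; move 31/15*x_2 to the remainder.
  leading term x_3**2: no divisor's leading term divides it; move -1/2*x_3**2 to the remainder.
  leading term x_3: no divisor's leading term divides it; move -3/2*x_3 to the remainder.
  remainder 1/4*x_1*x_3 + 3/4*x_1 + 3/5*x_2**2 + 1/3*x_2*x_3 + 31/15*x_2 - 1/2*x_3**2 - 3/2*x_3 ≠ 0; add h_3 = 1/4*x_1*x_3 + 3/4*x_1 + 3/5*x_2**2 + 1/3*x_2*x_3 + 31/15*x_2 - 1/2*x_3**2 - 3/2*x_3 to the basis.

S(f_1,h_3): lcm = x_1*x_2*x_3. S = -3*x_1*x_2 - 12/5*x_2**3 - 4/3*x_2**2*x_3 - 124/15*x_2**2 + 2*x_2*x_3**2 + 6*x_2*x_3 + 1/4*x_3**2 + 3/4*x_3.
  leading term x_1*x_2: subtract (3/8)·f_1 from -3*x_1*x_2 - 12/5*x_2**3 - 4/3*x_2**2*x_3 - 124/15*x_2**2 + 2*x_2*x_3**2 + 6*x_2*x_3 + 1/4*x_3**2 + 3/4*x_3 → -12/5*x_2**3 - 4/3*x_2**2*x_3 - 124/15*x_2**2 + 2*x_2*x_3**2 + 6*x_2*x_3 + 1/4*x_3**2 + 3/2*x_3 + 9/4
  leading term x_2**3: no divisor's leading term divides it; move -12/5*x_2**3 to the remainder.
  leading term x_2**2*x_3: no divisor's leading term divides it; move -4/3*x_2**2*x_3 to the remainder.
  leading term x_2**2: no divisor's leading term divides it; move -124/15*x_2**2 to the remainder.
  leading term x_2*x_3**2: no divisor's leading term divides it; move 2*x_2*x_3**2 to the remainder.
  leading term x_2*x_3: no divisor's leading term divides it; move 6*x_2*x_3 to the remainder.
  leading term x_3**2: no divisor's leading term divides it; move 1/4*x_3**2 to the remainder.
  leading term x_3: no divisor's leading term divides it; move 3/2*x_3 to the remainder.
  leading term 1: no divisor's leading term divides it; move 9/4 to the remainder.
  remainder -12/5*x_2**3 - 4/3*x_2**2*x_3 - 124/15*x_2**2 + 2*x_2*x_3**2 + 6*x_2*x_3 + 1/4*x_3**2 + 3/2*x_3 + 9/4 ≠ 0; add h_4 = -12/5*x_2**3 - 4/3*x_2**2*x_3 - 124/15*x_2**2 + 2*x_2*x_3**2 + 6*x_2*x_3 + 1/4*x_3**2 + 3/2*x_3 + 9/4 to the basis.

The other S-polynomials (S(f_2,h_3), S(f_1,h_4), S(f_2,h_4), S(h_3,h_4)) all reduce to 0 modulo the current basis, so we have a Gröbner basis.
Inter-reduce: drop elements whose leading term is divisible by another's, tail-reduce, and make monic.
Reduced Gröbner basis: {x_1**2 + 6*x_1 + 24/5*x_2**2 + 8/3*x_2*x_3 + 239/15*x_2 - 4*x_3**2 - 37/3*x_3 - 31/15, x_1*x_2 + 1/4*x_3 + 3/4, x_1*x_3 + 3*x_1 + 12/5*x_2**2 + 4/3*x_2*x_3 + 124/15*x_2 - 2*x_3**2 - 6*x_3, x_2**3 + 5/9*x_2**2*x_3 + 31/9*x_2**2 - 5/6*x_2*x_3**2 - 5/2*x_2*x_3 - 5/48*x_3**2 - 5/8*x_3 - 15/16}.
Label its elements g_1 = x_1**2 + 6*x_1 + 24/5*x_2**2 + 8/3*x_2*x_3 + 239/15*x_2 - 4*x_3**2 - 37/3*x_3 - 31/15, g_2 = x_1*x_2 + 1/4*x_3 + 3/4, g_3 = x_1*x_3 + 3*x_1 + 12/5*x_2**2 + 4/3*x_2*x_3 + 124/15*x_2 - 2*x_3**2 - 6*x_3, g_4 = x_2**3 + 5/9*x_2**2*x_3 + 31/9*x_2**2 - 5/6*x_2*x_3**2 - 5/2*x_2*x_3 - 5/48*x_3**2 - 5/8*x_3 - 15/16.

Reduce p = 10*x_1*x_3 + 30*x_1 + 24*x_2**2 + 40/3*x_2*x_3 + 248/3*x_2 - 20*x_3**2 - 60*x_3 modulo G:
  leading term x_1*x_3: subtract (10)·g_3 from 10*x_1*x_3 + 30*x_1 + 24*x_2**2 + 40/3*x_2*x_3 + 248/3*x_2 - 20*x_3**2 - 60*x_3 → 0
  normal form = 0.
Since the normal form is 0, p ∈ I.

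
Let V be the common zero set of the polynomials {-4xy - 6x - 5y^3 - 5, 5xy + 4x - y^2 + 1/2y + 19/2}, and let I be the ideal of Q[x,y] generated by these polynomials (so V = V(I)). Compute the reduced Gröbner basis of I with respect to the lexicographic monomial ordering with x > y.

G = {x + 25/14y^3 + 2/7y^2 - 1/7y - 13/14, y^4 + 24/25y^3 + 4/25y^2 - 16/25y - 37/25}

This is the nonlinear analogue of row-reducing a linear system.

f_1 = -4xy - 6x - 5y^3 - 5, LT = xy.
f_2 = 5xy + 4x - y^2 + 1/2y + 19/2, LT = xy.

S(f_1,f_2): lcm = xy. S = 7/10x + 5/4y^3 + 1/5y^2 - 1/10y - 13/20.
  leading term x: no divisor's leading term divides it; move 7/10x to the remainder.
  leading term y^3: no divisor's leading term divides it; move 5/4y^3 to the remainder.
  leading term y^2: no divisor's leading term divides it; move 1/5y^2 to the remainder.
  leading term y: no divisor's leading term divides it; move -1/10y to the remainder.
  leading term 1: no divisor's leading term divides it; move -13/20 to the remainder.
  remainder 7/10x + 5/4y^3 + 1/5y^2 - 1/10y - 13/20 ≠ 0; add g_3 = 7/10x + 5/4y^3 + 1/5y^2 - 1/10y - 13/20 to the basis.

S(f_1,g_3): lcm = xy. S = 3/2x - 25/14y^4 + 27/28y^3 + 1/7y^2 + 13/14y + 5/4.
  leading term x: subtract (15/7)·g_3 from 3/2x - 25/14y^4 + 27/28y^3 + 1/7y^2 + 13/14y + 5/4 → -25/14y^4 - 12/7y^3 - 2/7y^2 + 8/7y + 37/14
  leading term y^4: no divisor's leading term divides it; move -25/14y^4 to the remainder.
  leading term y^3: no divisor's leading term divides it; move -12/7y^3 to the remainder.
  leading term y^2: no divisor's leading term divides it; move -2/7y^2 to the remainder.
  leading term y: no divisor's leading term divides it; move 8/7y to the remainder.
  leading term 1: no divisor's leading term divides it; move 37/14 to the remainder.
  remainder -25/14y^4 - 12/7y^3 - 2/7y^2 + 8/7y + 37/14 ≠ 0; add g_4 = -25/14y^4 - 12/7y^3 - 2/7y^2 + 8/7y + 37/14 to the basis.

The other S-polynomials (S(f_2,g_3), S(f_1,g_4), S(f_2,g_4), S(g_3,g_4)) all reduce to 0 modulo the current basis, so we have a Gröbner basis.
Inter-reduce: drop elements whose leading term is divisible by another's, tail-reduce, and make monic.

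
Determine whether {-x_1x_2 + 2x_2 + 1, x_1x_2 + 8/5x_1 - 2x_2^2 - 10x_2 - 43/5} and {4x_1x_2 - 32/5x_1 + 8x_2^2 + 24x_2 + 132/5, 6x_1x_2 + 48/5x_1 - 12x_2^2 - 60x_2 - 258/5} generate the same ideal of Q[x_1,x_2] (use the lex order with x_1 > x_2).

For a fixed monomial order, each ideal has a unique reduced Gröbner basis; comparing bases decides equality.
Buchberger on the first generating set:
f_1 = -x_1x_2 + 2x_2 + 1, LT = x_1x_2.
f_2 = x_1x_2 + 8/5x_1 - 2x_2^2 - 10x_2 - 43/5, LT = x_1x_2.

S(f_1,f_2): lcm = x_1x_2. S = -8/5x_1 + 2x_2^2 + 8x_2 + 38/5.
  leading term x_1: no divisor's leading term divides it; move -8/5x_1 to the remainder.
  leading term x_2^2: no divisor's leading term divides it; move 2x_2^2 to the remainder.
  leading term x_2: no divisor's leading term divides it; move 8x_2 to the remainder.
  leading term 1: no divisor's leading term divides it; move 38/5 to the remainder.
  remainder -8/5x_1 + 2x_2^2 + 8x_2 + 38/5 ≠ 0; add g_3 = -8/5x_1 + 2x_2^2 + 8x_2 + 38/5 to the basis.

S(f_1,g_3): lcm = x_1x_2. S = 5/4x_2^3 + 5x_2^2 + 11/4x_2 - 1.
  leading term x_2^3: no divisor's leading term divides it; move 5/4x_2^3 to the remainder.
  leading term x_2^2: no divisor's leading term divides it; move 5x_2^2 to the remainder.
  leading term x_2: no divisor's leading term divides it; move 11/4x_2 to the remainder.
  leading term 1: no divisor's leading term divides it; move -1 to the remainder.
  remainder 5/4x_2^3 + 5x_2^2 + 11/4x_2 - 1 ≠ 0; add g_4 = 5/4x_2^3 + 5x_2^2 + 11/4x_2 - 1 to the basis.

The other S-polynomials (S(f_2,g_3), S(f_1,g_4), S(f_2,g_4), S(g_3,g_4)) all reduce to 0 modulo the current basis, so we have a Gröbner basis.
Inter-reduce: drop elements whose leading term is divisible by another's, tail-reduce, and make monic.
Reduced Gröbner basis: {x_1 - 5/4x_2^2 - 5x_2 - 19/4, x_2^3 + 4x_2^2 + 11/5x_2 - 4/5}.

Buchberger on the second generating set:
h_1 = 4x_1x_2 - 32/5x_1 + 8x_2^2 + 24x_2 + 132/5, LT = x_1x_2.
h_2 = 6x_1x_2 + 48/5x_1 - 12x_2^2 - 60x_2 - 258/5, LT = x_1x_2.

S(h_1,h_2): lcm = x_1x_2. S = -16/5x_1 + 4x_2^2 + 16x_2 + 76/5.
  leading term x_1: no divisor's leading term divides it; move -16/5x_1 to the remainder.
  leading term x_2^2: no divisor's leading term divides it; move 4x_2^2 to the remainder.
  leading term x_2: no divisor's leading term divides it; move 16x_2 to the remainder.
  leading term 1: no divisor's leading term divides it; move 76/5 to the remainder.
  remainder -16/5x_1 + 4x_2^2 + 16x_2 + 76/5 ≠ 0; add k_3 = -16/5x_1 + 4x_2^2 + 16x_2 + 76/5 to the basis.

S(h_1,k_3): lcm = x_1x_2. S = -8/5x_1 + 5/4x_2^3 + 7x_2^2 + 43/4x_2 + 33/5.
  leading term x_1: subtract (1/2)·k_3 from -8/5x_1 + 5/4x_2^3 + 7x_2^2 + 43/4x_2 + 33/5 → 5/4x_2^3 + 5x_2^2 + 11/4x_2 - 1
  leading term x_2^3: no divisor's leading term divides it; move 5/4x_2^3 to the remainder.
  leading term x_2^2: no divisor's leading term divides it; move 5x_2^2 to the remainder.
  leading term x_2: no divisor's leading term divides it; move 11/4x_2 to the remainder.
  leading term 1: no divisor's leading term divides it; move -1 to the remainder.
  remainder 5/4x_2^3 + 5x_2^2 + 11/4x_2 - 1 ≠ 0; add k_4 = 5/4x_2^3 + 5x_2^2 + 11/4x_2 - 1 to the basis.

The other S-polynomials (S(h_2,k_3), S(h_1,k_4), S(h_2,k_4), S(k_3,k_4)) all reduce to 0 modulo the current basis, so we have a Gröbner basis.
Inter-reduce: drop elements whose leading term is divisible by another's, tail-reduce, and make monic.
Reduced Gröbner basis: {x_1 - 5/4x_2^2 - 5x_2 - 19/4, x_2^3 + 4x_2^2 + 11/5x_2 - 4/5}.

Same reduced basis, so the two generating sets span the same ideal.

Yes, the ideals are equal.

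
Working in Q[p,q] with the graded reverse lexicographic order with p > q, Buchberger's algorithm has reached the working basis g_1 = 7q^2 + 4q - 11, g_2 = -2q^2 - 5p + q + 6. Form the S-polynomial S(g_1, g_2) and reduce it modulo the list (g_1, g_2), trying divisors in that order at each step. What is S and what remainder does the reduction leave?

S(g_1, g_2) = -5/2p + 15/14q + 10/7; remainder on division = -5/2p + 15/14q + 10/7.

lcm(LM(g_1), LM(g_2)) = q^2.
S = (lcm/LT(g_1))·g_1 − (lcm/LT(g_2))·g_2 = -5/2p + 15/14q + 10/7.
Reduce S modulo (g_1, g_2) in that order:
  leading term p: no divisor's leading term divides it; move -5/2p to the remainder.
  leading term q: no divisor's leading term divides it; move 15/14q to the remainder.
  leading term 1: no divisor's leading term divides it; move 10/7 to the remainder.
The remainder -5/2p + 15/14q + 10/7 is nonzero, so it would be added as the next basis element.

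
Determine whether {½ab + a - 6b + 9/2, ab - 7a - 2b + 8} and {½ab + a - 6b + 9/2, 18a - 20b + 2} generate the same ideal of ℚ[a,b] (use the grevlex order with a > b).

Yes, the ideals are equal.

Equality of ideals is decidable: compute both reduced Gröbner bases (unique for the ordering) and check whether they agree.
Buchberger on the first generating set:
f_1 = ½ab + a - 6b + 9/2, LT = ab.
f_2 = ab - 7a - 2b + 8, LT = ab.

S(f_1,f_2): lcm = ab. S = 9a - 10b + 1.
  reduce S modulo (f_1, f_2):
  remainder 9a - 10b + 1 ≠ 0; add g_3 = 9a - 10b + 1 to the basis.

S(f_1,g_3): lcm = ab. S = 10/9b² + 2a - 109/9b + 9.
  reduce S modulo (f_1, f_2, g_3):
  remainder 10/9b² - 89/9b + 79/9 ≠ 0; add g_4 = 10/9b² - 89/9b + 79/9 to the basis.

The other S-polynomials (S(f_2,g_3), S(f_1,g_4), S(f_2,g_4), S(g_3,g_4)) all reduce to 0 modulo the current basis, so we have a Gröbner basis.
Inter-reduce: drop elements whose leading term is divisible by another's, tail-reduce, and make monic.
Reduced Gröbner basis: {b² - 89/10b + 79/10, a - 10/9b + 1/9}.

Buchberger on the second generating set:
h_1 = ½ab + a - 6b + 9/2, LT = ab.
h_2 = 18a - 20b + 2, LT = a.

S(h_1,h_2): lcm = ab. S = 10/9b² + 2a - 109/9b + 9.
  reduce S modulo (h_1, h_2):
  remainder 10/9b² - 89/9b + 79/9 ≠ 0; add k_3 = 10/9b² - 89/9b + 79/9 to the basis.

The other S-polynomials (S(h_1,k_3), S(h_2,k_3)) all reduce to 0 modulo the current basis, so we have a Gröbner basis.
Inter-reduce: drop elements whose leading term is divisible by another's, tail-reduce, and make monic.
Reduced Gröbner basis: {b² - 89/10b + 79/10, a - 10/9b + 1/9}.

These coincide, so the ideals are equal.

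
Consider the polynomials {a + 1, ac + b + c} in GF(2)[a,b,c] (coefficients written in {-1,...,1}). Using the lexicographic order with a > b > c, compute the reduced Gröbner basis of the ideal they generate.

f_1 = a + 1, LT = a.
f_2 = ac + b + c, LT = ac.

S(f_1,f_2): lcm = ac. S = b.
  reduce S modulo (f_1, f_2):
  remainder b ≠ 0; add g_3 = b to the basis.

The other S-polynomials (S(f_1,g_3), S(f_2,g_3)) all reduce to 0 modulo the current basis, so we have a Gröbner basis.
Inter-reduce: drop elements whose leading term is divisible by another's, tail-reduce, and make monic.

G = {a + 1, b}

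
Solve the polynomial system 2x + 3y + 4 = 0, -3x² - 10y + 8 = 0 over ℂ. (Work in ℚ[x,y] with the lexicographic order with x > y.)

{(4, -4), (-16/9, -4/27)}

Compute a lex Gröbner basis by Buchberger's algorithm.
f_1 = 2x + 3y + 4, LT = x.
f_2 = -3x² - 10y + 8, LT = x².

S(f_1,f_2): lcm = x². S = 3/2xy + 2x - 10/3y + 8/3.
  leading term xy: subtract (¾y)·f_1 from 3/2xy + 2x - 10/3y + 8/3 → 2x - 9/4y² - 19/3y + 8/3
  leading term x: subtract (1)·f_1 from 2x - 9/4y² - 19/3y + 8/3 → -9/4y² - 28/3y - 4/3
  leading term y²: no divisor's leading term divides it; move -9/4y² to the remainder.
  leading term y: no divisor's leading term divides it; move -28/3y to the remainder.
  leading term 1: no divisor's leading term divides it; move -4/3 to the remainder.
  remainder -9/4y² - 28/3y - 4/3 ≠ 0; add h_3 = -9/4y² - 28/3y - 4/3 to the basis.

The other S-polynomials (S(f_1,h_3), S(f_2,h_3)) all reduce to 0 modulo the current basis, so we have a Gröbner basis.
Inter-reduce: drop elements whose leading term is divisible by another's, tail-reduce, and make monic.
Reduced Gröbner basis: {x + 3/2y + 2, y² + 112/27y + 16/27}.

Since the basis is lex-ordered, y² + 112/27y + 16/27 is univariate in y. Its roots are {-4, -4/27}. Back-substituting each root into the other basis elements fixes the other coordinates.
  y = -4: the earlier basis element becomes x - 4 = 0, giving x = 4 — point (4, -4).
  y = -4/27: the earlier basis element becomes x + 16/9 = 0, giving x = -16/9 — point (-16/9, -4/27).
Check: every point annihilates each of the original generators.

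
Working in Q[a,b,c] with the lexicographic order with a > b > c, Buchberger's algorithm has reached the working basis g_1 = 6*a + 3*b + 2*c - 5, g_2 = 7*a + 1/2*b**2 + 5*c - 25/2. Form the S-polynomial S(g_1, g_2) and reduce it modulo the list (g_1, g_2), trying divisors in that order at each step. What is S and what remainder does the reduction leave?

S(g_1, g_2) = -1/14*b**2 + 1/2*b - 8/21*c + 20/21; remainder on division = -1/14*b**2 + 1/2*b - 8/21*c + 20/21.

lcm(LM(g_1), LM(g_2)) = a.
S = (lcm/LT(g_1))·g_1 − (lcm/LT(g_2))·g_2 = -1/14*b**2 + 1/2*b - 8/21*c + 20/21.
Reduce S modulo (g_1, g_2) in that order:
  leading term b**2: no divisor's leading term divides it; move -1/14*b**2 to the remainder.
  leading term b: no divisor's leading term divides it; move 1/2*b to the remainder.
  leading term c: no divisor's leading term divides it; move -8/21*c to the remainder.
  leading term 1: no divisor's leading term divides it; move 20/21 to the remainder.
The remainder -1/14*b**2 + 1/2*b - 8/21*c + 20/21 is nonzero, so it would be added as the next basis element.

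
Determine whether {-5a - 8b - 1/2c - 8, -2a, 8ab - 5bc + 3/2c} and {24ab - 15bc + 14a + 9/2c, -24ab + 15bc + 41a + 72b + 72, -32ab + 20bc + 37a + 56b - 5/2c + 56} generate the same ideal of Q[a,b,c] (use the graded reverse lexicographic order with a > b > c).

Since reduced Gröbner bases are canonical representatives of ideals under a given ordering, it suffices to compute and compare them.
Buchberger on the first generating set:
f_1 = -5a - 8b - 1/2c - 8, LT = a.
f_2 = -2a, LT = a.
f_3 = 8ab - 5bc + 3/2c, LT = ab.

S(f_1,f_2): lcm = a. S = 8/5b + 1/10c + 8/5.
  reduce S modulo (f_1, f_2, f_3):
  remainder 8/5b + 1/10c + 8/5 ≠ 0; add g_4 = 8/5b + 1/10c + 8/5 to the basis.

S(f_1,f_3): lcm = ab. S = 8/5b^2 + 29/40bc + 8/5b - 3/16c.
  reduce S modulo (f_1, f_2, f_3, g_4):
  remainder -5/128c^2 - 13/16c ≠ 0; add g_5 = -5/128c^2 - 13/16c to the basis.

The other S-polynomials (S(f_2,f_3), S(f_1,g_4), S(f_2,g_4), S(f_3,g_4), S(f_1,g_5), S(f_2,g_5), S(f_3,g_5), S(g_4,g_5)) all reduce to 0 modulo the current basis, so we have a Gröbner basis.
Inter-reduce: drop elements whose leading term is divisible by another's, tail-reduce, and make monic.
Reduced Gröbner basis: {c^2 + 104/5c, a, b + 1/16c + 1}.

Buchberger on the second generating set:
h_1 = 24ab - 15bc + 14a + 9/2c, LT = ab.
h_2 = -24ab + 15bc + 41a + 72b + 72, LT = ab.
h_3 = -32ab + 20bc + 37a + 56b - 5/2c + 56, LT = ab.

S(h_1,h_2): lcm = ab. S = 55/24a + 3b + 3/16c + 3.
  reduce S modulo (h_1, h_2, h_3):
  remainder 55/24a + 3b + 3/16c + 3 ≠ 0; add k_4 = 55/24a + 3b + 3/16c + 3 to the basis.

S(h_1,h_3): lcm = ab. S = 167/96a + 7/4b + 7/64c + 7/4.
  reduce S modulo (h_1, h_2, h_3, k_4):
  remainder -29/55b - 29/880c - 29/55 ≠ 0; add k_5 = -29/55b - 29/880c - 29/55 to the basis.

S(h_1,k_4): lcm = ab. S = -72/55b^2 - 311/440bc + 7/12a - 72/55b + 3/16c.
  reduce S modulo (h_1, h_2, h_3, k_4, k_5):
  remainder 5/128c^2 + 13/16c ≠ 0; add k_6 = 5/128c^2 + 13/16c to the basis.

The other S-polynomials (S(h_2,h_3), S(h_2,k_4), S(h_3,k_4), S(h_1,k_5), S(h_2,k_5), S(h_3,k_5), S(k_4,k_5), S(h_1,k_6), S(h_2,k_6), S(h_3,k_6), S(k_4,k_6), S(k_5,k_6)) all reduce to 0 modulo the current basis, so we have a Gröbner basis.
Inter-reduce: drop elements whose leading term is divisible by another's, tail-reduce, and make monic.
Reduced Gröbner basis: {c^2 + 104/5c, a, b + 1/16c + 1}.

The two bases agree; hence the ideals are identical.
The same test decides containment: I ⊆ J iff every generator of I reduces to 0 modulo a Gröbner basis of J.

Yes, the ideals are equal.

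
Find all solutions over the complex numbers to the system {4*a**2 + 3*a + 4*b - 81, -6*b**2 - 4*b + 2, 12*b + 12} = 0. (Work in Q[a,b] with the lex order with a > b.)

{(-5, -1), (17/4, -1)}

Compute a lex Gröbner basis by Buchberger's algorithm.
f_1 = 4*a**2 + 3*a + 4*b - 81, LT = a**2.
f_2 = -6*b**2 - 4*b + 2, LT = b**2.
f_3 = 12*b + 12, LT = b.

S(f_1,f_2): leading monomials are coprime, so the S-polynomial reduces to 0 (Buchberger's first criterion).
S(f_1,f_3): leading monomials are coprime, so the S-polynomial reduces to 0 (Buchberger's first criterion).
S(f_2,f_3): lcm = b**2. S = -1/3*b - 1/3.
  leading term b: subtract (-1/36)·f_3 from -1/3*b - 1/3 → 0
  remainder 0.

Every S-polynomial of the final basis reduces to 0, so we have a Gröbner basis.
Inter-reduce: drop elements whose leading term is divisible by another's, tail-reduce, and make monic.
Reduced Gröbner basis: {a**2 + 3/4*a - 85/4, b + 1}.

A lex Gröbner basis eliminates variables successively. Here b + 1 depends only on b, with roots {-1}; lifting each root through the earlier basis elements recovers the full solutions.
  b = -1: the earlier basis element becomes a**2 + 3/4*a - 85/4 = 0, giving a = -5, 17/4 — points (-5, -1), (17/4, -1).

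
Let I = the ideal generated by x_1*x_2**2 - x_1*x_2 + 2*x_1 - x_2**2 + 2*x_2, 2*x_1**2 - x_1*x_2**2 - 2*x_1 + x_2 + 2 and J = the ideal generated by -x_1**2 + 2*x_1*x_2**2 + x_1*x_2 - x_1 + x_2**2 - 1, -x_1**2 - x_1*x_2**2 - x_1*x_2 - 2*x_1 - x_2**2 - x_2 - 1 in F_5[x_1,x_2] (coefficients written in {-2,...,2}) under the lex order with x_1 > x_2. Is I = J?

Yes, the ideals are equal.

Since reduced Gröbner bases are canonical representatives of ideals under a given ordering, it suffices to compute and compare them.
Buchberger on the first generating set:
f_1 = x_1*x_2**2 - x_1*x_2 + 2*x_1 - x_2**2 + 2*x_2, LT = x_1*x_2**2.
f_2 = 2*x_1**2 - x_1*x_2**2 - 2*x_1 + x_2 + 2, LT = x_1**2.

S(f_1,f_2): lcm = x_1**2*x_2**2. S = -x_1**2*x_2 + 2*x_1**2 - 2*x_1*x_2**4 + 2*x_1*x_2 + 2*x_2**3 - x_2**2.
  reduce S modulo (f_1, f_2):
  remainder x_1*x_2 + 2*x_1 - 2*x_2**4 + x_2**3 + 2*x_2**2 - 2 ≠ 0; add g_3 = x_1*x_2 + 2*x_1 - 2*x_2**4 + x_2**3 + 2*x_2**2 - 2 to the basis.

S(f_1,g_3): lcm = x_1*x_2**2. S = 2*x_1*x_2 + 2*x_1 + 2*x_2**5 - x_2**4 - 2*x_2**3 - x_2**2 - x_2.
  reduce S modulo (f_1, f_2, g_3):
  remainder -2*x_1 + 2*x_2**5 - 2*x_2**4 + x_2**3 - x_2 - 1 ≠ 0; add g_4 = -2*x_1 + 2*x_2**5 - 2*x_2**4 + x_2**3 - x_2 - 1 to the basis.

S(f_1,g_4): lcm = x_1*x_2**2. S = -x_1*x_2 + 2*x_1 + x_2**7 - x_2**6 - 2*x_2**5 + 2*x_2**3 + x_2**2 + 2*x_2.
  reduce S modulo (f_1, f_2, g_3, g_4):
  remainder x_2**7 - x_2**6 + 2*x_2**5 - x_2**4 - 2*x_2**2 + 1 ≠ 0; add g_5 = x_2**7 - x_2**6 + 2*x_2**5 - x_2**4 - 2*x_2**2 + 1 to the basis.

S(g_3,g_4): lcm = x_1*x_2. S = 2*x_1 + x_2**6 - x_2**5 + x_2**4 + x_2**3 - x_2**2 + 2*x_2 - 2.
  reduce S modulo (f_1, f_2, g_3, g_4, g_5):
  remainder x_2**6 + x_2**5 - x_2**4 + 2*x_2**3 - x_2**2 + x_2 + 2 ≠ 0; add g_6 = x_2**6 + x_2**5 - x_2**4 + 2*x_2**3 - x_2**2 + x_2 + 2 to the basis.

The other S-polynomials (S(f_2,g_3), S(f_2,g_4), S(f_1,g_5), S(f_2,g_5), S(g_3,g_5), S(g_4,g_5), S(f_1,g_6), S(f_2,g_6), S(g_3,g_6), S(g_4,g_6), S(g_5,g_6)) all reduce to 0 modulo the current basis, so we have a Gröbner basis.
Inter-reduce: drop elements whose leading term is divisible by another's, tail-reduce, and make monic.
Reduced Gröbner basis: {x_1 - x_2**5 + x_2**4 + 2*x_2**3 - 2*x_2 - 2, x_2**6 + x_2**5 - x_2**4 + 2*x_2**3 - x_2**2 + x_2 + 2}.

Buchberger on the second generating set:
h_1 = -x_1**2 + 2*x_1*x_2**2 + x_1*x_2 - x_1 + x_2**2 - 1, LT = x_1**2.
h_2 = -x_1**2 - x_1*x_2**2 - x_1*x_2 - 2*x_1 - x_2**2 - x_2 - 1, LT = x_1**2.

S(h_1,h_2): lcm = x_1**2. S = 2*x_1*x_2**2 - 2*x_1*x_2 - x_1 - 2*x_2**2 - x_2.
  reduce S modulo (h_1, h_2):
  remainder 2*x_1*x_2**2 - 2*x_1*x_2 - x_1 - 2*x_2**2 - x_2 ≠ 0; add k_3 = 2*x_1*x_2**2 - 2*x_1*x_2 - x_1 - 2*x_2**2 - x_2 to the basis.

S(h_1,k_3): lcm = x_1**2*x_2**2. S = x_1**2*x_2 - 2*x_1**2 - 2*x_1*x_2**4 - x_1*x_2**3 + 2*x_1*x_2**2 - 2*x_1*x_2 - x_2**4 + x_2**2.
  reduce S modulo (h_1, h_2, k_3):
  remainder -x_1*x_2 - 2*x_1 + 2*x_2**4 - x_2**3 - 2*x_2**2 + 2 ≠ 0; add k_4 = -x_1*x_2 - 2*x_1 + 2*x_2**4 - x_2**3 - 2*x_2**2 + 2 to the basis.

S(k_3,k_4): lcm = x_1*x_2**2. S = 2*x_1*x_2 + 2*x_1 + 2*x_2**5 - x_2**4 - 2*x_2**3 - x_2**2 - x_2.
  reduce S modulo (h_1, h_2, k_3, k_4):
  remainder -2*x_1 + 2*x_2**5 - 2*x_2**4 + x_2**3 - x_2 - 1 ≠ 0; add k_5 = -2*x_1 + 2*x_2**5 - 2*x_2**4 + x_2**3 - x_2 - 1 to the basis.

S(k_3,k_5): lcm = x_1*x_2**2. S = -x_1*x_2 + 2*x_1 + x_2**7 - x_2**6 - 2*x_2**5 + 2*x_2**3 + x_2**2 + 2*x_2.
  reduce S modulo (h_1, h_2, k_3, k_4, k_5):
  remainder x_2**7 - x_2**6 + 2*x_2**5 - x_2**4 - 2*x_2**2 + 1 ≠ 0; add k_6 = x_2**7 - x_2**6 + 2*x_2**5 - x_2**4 - 2*x_2**2 + 1 to the basis.

S(k_4,k_5): lcm = x_1*x_2. S = 2*x_1 + x_2**6 - x_2**5 + x_2**4 + x_2**3 - x_2**2 + 2*x_2 - 2.
  reduce S modulo (h_1, h_2, k_3, k_4, k_5, k_6):
  remainder x_2**6 + x_2**5 - x_2**4 + 2*x_2**3 - x_2**2 + x_2 + 2 ≠ 0; add k_7 = x_2**6 + x_2**5 - x_2**4 + 2*x_2**3 - x_2**2 + x_2 + 2 to the basis.

The other S-polynomials (S(h_2,k_3), S(h_1,k_4), S(h_2,k_4), S(h_1,k_5), S(h_2,k_5), S(h_1,k_6), S(h_2,k_6), S(k_3,k_6), S(k_4,k_6), S(k_5,k_6), S(h_1,k_7), S(h_2,k_7), S(k_3,k_7), S(k_4,k_7), S(k_5,k_7), S(k_6,k_7)) all reduce to 0 modulo the current basis, so we have a Gröbner basis.
Inter-reduce: drop elements whose leading term is divisible by another's, tail-reduce, and make monic.
Reduced Gröbner basis: {x_1 - x_2**5 + x_2**4 + 2*x_2**3 - 2*x_2 - 2, x_2**6 + x_2**5 - x_2**4 + 2*x_2**3 - x_2**2 + x_2 + 2}.

The two bases agree; hence the ideals are identical.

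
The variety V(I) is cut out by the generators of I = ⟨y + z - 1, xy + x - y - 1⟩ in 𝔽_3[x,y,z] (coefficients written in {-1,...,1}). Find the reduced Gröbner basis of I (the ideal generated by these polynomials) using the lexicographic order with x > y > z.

G = {xz + x - z - 1, y + z - 1}

Buchberger's algorithm terminates because the ascending chain of leading-term ideals stabilizes.

f_1 = y + z - 1, LT = y.
f_2 = xy + x - y - 1, LT = xy.

S(f_1,f_2): lcm = xy. S = xz + x + y + 1.
  leading term xz: no divisor's leading term divides it; move xz to the remainder.
  leading term x: no divisor's leading term divides it; move x to the remainder.
  leading term y: subtract (1)·f_1 from y + 1 → -z - 1
  leading term z: no divisor's leading term divides it; move -z to the remainder.
  leading term 1: no divisor's leading term divides it; move -1 to the remainder.
  remainder xz + x - z - 1 ≠ 0; add g_3 = xz + x - z - 1 to the basis.

The other S-polynomials (S(f_1,g_3), S(f_2,g_3)) all reduce to 0 modulo the current basis, so we have a Gröbner basis.
Inter-reduce: drop elements whose leading term is divisible by another's, tail-reduce, and make monic.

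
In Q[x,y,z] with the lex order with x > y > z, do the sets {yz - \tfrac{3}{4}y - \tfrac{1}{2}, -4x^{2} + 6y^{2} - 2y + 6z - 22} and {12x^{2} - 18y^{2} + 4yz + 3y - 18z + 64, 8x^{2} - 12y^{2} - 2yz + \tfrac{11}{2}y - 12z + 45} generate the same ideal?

Yes, the ideals are equal.

For a fixed monomial order, each ideal has a unique reduced Gröbner basis; comparing bases decides equality.
Buchberger on the first generating set:
f_1 = yz - \tfrac{3}{4}y - \tfrac{1}{2}, LT = yz.
f_2 = -4x^{2} + 6y^{2} - 2y + 6z - 22, LT = x^{2}.

The S-polynomials (S(f_1,f_2)) all reduce to 0 modulo the current basis, so we have a Gröbner basis.
Inter-reduce: drop elements whose leading term is divisible by another's, tail-reduce, and make monic.
Reduced Gröbner basis: {x^{2} - \tfrac{3}{2}y^{2} + \tfrac{1}{2}y - \tfrac{3}{2}z + \tfrac{11}{2}, yz - \tfrac{3}{4}y - \tfrac{1}{2}}.

Buchberger on the second generating set:
h_1 = 12x^{2} - 18y^{2} + 4yz + 3y - 18z + 64, LT = x^{2}.
h_2 = 8x^{2} - 12y^{2} - 2yz + \tfrac{11}{2}y - 12z + 45, LT = x^{2}.

S(h_1,h_2): lcm = x^{2}. S = \tfrac{7}{12}yz - \tfrac{7}{16}y - \tfrac{7}{24}.
  leading term yz: no divisor's leading term divides it; move \tfrac{7}{12}yz to the remainder.
  leading term y: no divisor's leading term divides it; move -\tfrac{7}{16}y to the remainder.
  leading term 1: no divisor's leading term divides it; move -\tfrac{7}{24} to the remainder.
  remainder \tfrac{7}{12}yz - \tfrac{7}{16}y - \tfrac{7}{24} ≠ 0; add k_3 = \tfrac{7}{12}yz - \tfrac{7}{16}y - \tfrac{7}{24} to the basis.

The other S-polynomials (S(h_1,k_3), S(h_2,k_3)) all reduce to 0 modulo the current basis, so we have a Gröbner basis.
Inter-reduce: drop elements whose leading term is divisible by another's, tail-reduce, and make monic.
Reduced Gröbner basis: {x^{2} - \tfrac{3}{2}y^{2} + \tfrac{1}{2}y - \tfrac{3}{2}z + \tfrac{11}{2}, yz - \tfrac{3}{4}y - \tfrac{1}{2}}.

Same reduced basis, so the two generating sets span the same ideal.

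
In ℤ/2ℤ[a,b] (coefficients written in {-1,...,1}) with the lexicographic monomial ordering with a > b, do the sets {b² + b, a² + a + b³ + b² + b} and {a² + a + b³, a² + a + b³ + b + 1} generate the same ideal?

No, the ideals differ.

Equality of ideals is decidable: compute both reduced Gröbner bases (unique for the ordering) and check whether they agree.
Buchberger on the first generating set:
f_1 = b² + b, LT = b².
f_2 = a² + a + b³ + b² + b, LT = a².

The S-polynomials (S(f_1,f_2)) all reduce to 0 modulo the current basis, so we have a Gröbner basis.
Inter-reduce: drop elements whose leading term is divisible by another's, tail-reduce, and make monic.
Reduced Gröbner basis: {a² + a + b, b² + b}.

Buchberger on the second generating set:
h_1 = a² + a + b³, LT = a².
h_2 = a² + a + b³ + b + 1, LT = a².

S(h_1,h_2): lcm = a². S = b + 1.
  leading term b: no divisor's leading term divides it; move b to the remainder.
  leading term 1: no divisor's leading term divides it; move 1 to the remainder.
  remainder b + 1 ≠ 0; add k_3 = b + 1 to the basis.

The other S-polynomials (S(h_1,k_3), S(h_2,k_3)) all reduce to 0 modulo the current basis, so we have a Gröbner basis.
Inter-reduce: drop elements whose leading term is divisible by another's, tail-reduce, and make monic.
Reduced Gröbner basis: {a² + a + 1, b + 1}.

These differ, so the ideals are not equal.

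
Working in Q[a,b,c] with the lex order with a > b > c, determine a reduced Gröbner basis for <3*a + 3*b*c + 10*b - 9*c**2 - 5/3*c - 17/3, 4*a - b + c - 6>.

G = {a - 1/4*b + 1/4*c - 3/2, b*c + 43/12*b - 3*c**2 - 29/36*c - 7/18}

f_1 = 3*a + 3*b*c + 10*b - 9*c**2 - 5/3*c - 17/3, LT = a.
f_2 = 4*a - b + c - 6, LT = a.

S(f_1,f_2): lcm = a. S = b*c + 43/12*b - 3*c**2 - 29/36*c - 7/18.
  leading term b*c: no divisor's leading term divides it; move b*c to the remainder.
  leading term b: no divisor's leading term divides it; move 43/12*b to the remainder.
  leading term c**2: no divisor's leading term divides it; move -3*c**2 to the remainder.
  leading term c: no divisor's leading term divides it; move -29/36*c to the remainder.
  leading term 1: no divisor's leading term divides it; move -7/18 to the remainder.
  remainder b*c + 43/12*b - 3*c**2 - 29/36*c - 7/18 ≠ 0; add g_3 = b*c + 43/12*b - 3*c**2 - 29/36*c - 7/18 to the basis.

The other S-polynomials (S(f_1,g_3), S(f_2,g_3)) all reduce to 0 modulo the current basis, so we have a Gröbner basis.
Inter-reduce: drop elements whose leading term is divisible by another's, tail-reduce, and make monic.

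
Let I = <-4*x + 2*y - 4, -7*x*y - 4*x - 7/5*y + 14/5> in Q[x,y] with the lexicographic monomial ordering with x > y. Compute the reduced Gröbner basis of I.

G = {x - 1/2*y + 1, y**2 - 36/35*y - 68/35}

f_1 = -4*x + 2*y - 4, LT = x.
f_2 = -7*x*y - 4*x - 7/5*y + 14/5, LT = x*y.

S(f_1,f_2): lcm = x*y. S = -4/7*x - 1/2*y**2 + 4/5*y + 2/5.
  reduce S modulo (f_1, f_2):
  remainder -1/2*y**2 + 18/35*y + 34/35 ≠ 0; add g_3 = -1/2*y**2 + 18/35*y + 34/35 to the basis.

The other S-polynomials (S(f_1,g_3), S(f_2,g_3)) all reduce to 0 modulo the current basis, so we have a Gröbner basis.
Inter-reduce: drop elements whose leading term is divisible by another's, tail-reduce, and make monic.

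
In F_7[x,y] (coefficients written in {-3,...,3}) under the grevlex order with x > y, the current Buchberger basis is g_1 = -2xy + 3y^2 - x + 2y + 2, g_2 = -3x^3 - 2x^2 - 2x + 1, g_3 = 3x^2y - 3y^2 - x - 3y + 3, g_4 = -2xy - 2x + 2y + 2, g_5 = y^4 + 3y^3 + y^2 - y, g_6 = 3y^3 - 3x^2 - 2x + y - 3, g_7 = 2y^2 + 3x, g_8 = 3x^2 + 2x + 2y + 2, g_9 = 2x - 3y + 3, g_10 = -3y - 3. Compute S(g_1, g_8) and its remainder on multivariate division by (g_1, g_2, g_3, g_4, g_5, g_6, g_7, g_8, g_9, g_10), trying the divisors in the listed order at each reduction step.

lcm(LM(g_1), LM(g_8)) = x^2y.
S = (lcm/LT(g_1))·g_1 − (lcm/LT(g_8))·g_8 = 2xy^2 - 3x^2 + 3xy - 3y^2 - x - 3y.
Reduce S modulo (g_1, g_2, g_3, g_4, g_5, g_6, g_7, g_8, g_9, g_10) in that order:
  leading term xy^2: subtract (-y)·g_1 from 2xy^2 - 3x^2 + 3xy - 3y^2 - x - 3y → 3y^3 - 3x^2 + 2xy - y^2 - x - y
  leading term y^3: subtract (1)·g_6 from 3y^3 - 3x^2 + 2xy - y^2 - x - y → 2xy - y^2 + x - 2y + 3
  leading term xy: subtract (-1)·g_1 from 2xy - y^2 + x - 2y + 3 → 2y^2 - 2
  leading term y^2: subtract (1)·g_7 from 2y^2 - 2 → -3x - 2
  leading term x: subtract (2)·g_9 from -3x - 2 → -y - 1
  leading term y: subtract (-2)·g_10 from -y - 1 → 0
The remainder is 0, so this S-polynomial contributes no new basis element.

S(g_1, g_8) = 2xy^2 - 3x^2 + 3xy - 3y^2 - x - 3y; remainder on division = 0.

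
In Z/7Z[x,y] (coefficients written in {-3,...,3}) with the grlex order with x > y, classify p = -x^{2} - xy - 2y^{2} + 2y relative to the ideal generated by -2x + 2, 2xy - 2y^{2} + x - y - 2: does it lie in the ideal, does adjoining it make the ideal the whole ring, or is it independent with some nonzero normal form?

-x^{2} - xy - 2y^{2} + 2y lies in I (it reduces to 0).

First compute the reduced Gröbner basis of I by Buchberger's algorithm.
f_1 = -2x + 2, LT = x.
f_2 = 2xy - 2y^{2} + x - y - 2, LT = xy.

S(f_1,f_2): lcm = xy. S = y^{2} + 3x + 3y + 1.
  reduce S modulo (f_1, f_2):
  remainder y^{2} + 3y - 3 ≠ 0; add h_3 = y^{2} + 3y - 3 to the basis.

The other S-polynomials (S(f_1,h_3), S(f_2,h_3)) all reduce to 0 modulo the current basis, so we have a Gröbner basis.
Inter-reduce: drop elements whose leading term is divisible by another's, tail-reduce, and make monic.
Reduced Gröbner basis: {y^{2} + 3y - 3, x - 1}.
Label its elements g_1 = y^{2} + 3y - 3, g_2 = x - 1.

Reduce p = -x^{2} - xy - 2y^{2} + 2y modulo G:
  leading term x^{2}: subtract (-x)·g_2 from -x^{2} - xy - 2y^{2} + 2y → -xy - 2y^{2} - x + 2y
  leading term xy: subtract (-y)·g_2 from -xy - 2y^{2} - x + 2y → -2y^{2} - x + y
  leading term y^{2}: subtract (-2)·g_1 from -2y^{2} - x + y → -x + 1
  leading term x: subtract (-1)·g_2 from -x + 1 → 0
  normal form = 0.
Since the normal form is 0, p ∈ I.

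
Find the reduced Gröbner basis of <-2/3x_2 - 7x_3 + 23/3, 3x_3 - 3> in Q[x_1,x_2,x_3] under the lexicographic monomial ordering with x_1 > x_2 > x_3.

f_1 = -2/3x_2 - 7x_3 + 23/3, LT = x_2.
f_2 = 3x_3 - 3, LT = x_3.

The S-polynomials (S(f_1,f_2)) all reduce to 0 modulo the current basis, so we have a Gröbner basis.

G = {x_2 - 1, x_3 - 1}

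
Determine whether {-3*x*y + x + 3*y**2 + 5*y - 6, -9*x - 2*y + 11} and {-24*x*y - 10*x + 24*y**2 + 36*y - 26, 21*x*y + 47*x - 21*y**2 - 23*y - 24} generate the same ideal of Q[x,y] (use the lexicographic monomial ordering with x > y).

Equality of ideals is decidable: compute both reduced Gröbner bases (unique for the ordering) and check whether they agree.
Buchberger on the first generating set:
f_1 = -3*x*y + x + 3*y**2 + 5*y - 6, LT = x*y.
f_2 = -9*x - 2*y + 11, LT = x.

S(f_1,f_2): lcm = x*y. S = -1/3*x - 11/9*y**2 - 4/9*y + 2.
  leading term x: subtract (1/27)·f_2 from -1/3*x - 11/9*y**2 - 4/9*y + 2 → -11/9*y**2 - 10/27*y + 43/27
  leading term y**2: no divisor's leading term divides it; move -11/9*y**2 to the remainder.
  leading term y: no divisor's leading term divides it; move -10/27*y to the remainder.
  leading term 1: no divisor's leading term divides it; move 43/27 to the remainder.
  remainder -11/9*y**2 - 10/27*y + 43/27 ≠ 0; add g_3 = -11/9*y**2 - 10/27*y + 43/27 to the basis.

The other S-polynomials (S(f_1,g_3), S(f_2,g_3)) all reduce to 0 modulo the current basis, so we have a Gröbner basis.
Inter-reduce: drop elements whose leading term is divisible by another's, tail-reduce, and make monic.
Reduced Gröbner basis: {x + 2/9*y - 11/9, y**2 + 10/33*y - 43/33}.

Buchberger on the second generating set:
h_1 = -24*x*y - 10*x + 24*y**2 + 36*y - 26, LT = x*y.
h_2 = 21*x*y + 47*x - 21*y**2 - 23*y - 24, LT = x*y.

S(h_1,h_2): lcm = x*y. S = -51/28*x - 17/42*y + 187/84.
  leading term x: no divisor's leading term divides it; move -51/28*x to the remainder.
  leading term y: no divisor's leading term divides it; move -17/42*y to the remainder.
  leading term 1: no divisor's leading term divides it; move 187/84 to the remainder.
  remainder -51/28*x - 17/42*y + 187/84 ≠ 0; add k_3 = -51/28*x - 17/42*y + 187/84 to the basis.

S(h_1,k_3): lcm = x*y. S = 5/12*x - 11/9*y**2 - 5/18*y + 13/12.
  leading term x: subtract (-35/153)·k_3 from 5/12*x - 11/9*y**2 - 5/18*y + 13/12 → -11/9*y**2 - 10/27*y + 43/27
  leading term y**2: no divisor's leading term divides it; move -11/9*y**2 to the remainder.
  leading term y: no divisor's leading term divides it; move -10/27*y to the remainder.
  leading term 1: no divisor's leading term divides it; move 43/27 to the remainder.
  remainder -11/9*y**2 - 10/27*y + 43/27 ≠ 0; add k_4 = -11/9*y**2 - 10/27*y + 43/27 to the basis.

The other S-polynomials (S(h_2,k_3), S(h_1,k_4), S(h_2,k_4), S(k_3,k_4)) all reduce to 0 modulo the current basis, so we have a Gröbner basis.
Inter-reduce: drop elements whose leading term is divisible by another's, tail-reduce, and make monic.
Reduced Gröbner basis: {x + 2/9*y - 11/9, y**2 + 10/33*y - 43/33}.

These coincide, so the ideals are equal.

Yes, the ideals are equal.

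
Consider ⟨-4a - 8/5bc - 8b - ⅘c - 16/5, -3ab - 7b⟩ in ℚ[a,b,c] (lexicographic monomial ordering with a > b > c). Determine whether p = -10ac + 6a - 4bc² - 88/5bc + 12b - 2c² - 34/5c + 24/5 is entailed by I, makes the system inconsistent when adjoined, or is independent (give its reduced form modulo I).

-10ac + 6a - 4bc² - 88/5bc + 12b - 2c² - 34/5c + 24/5 lies in I (it reduces to 0).

First compute the reduced Gröbner basis of I by Buchberger's algorithm.
f_1 = -4a - 8/5bc - 8b - ⅘c - 16/5, LT = a.
f_2 = -3ab - 7b, LT = ab.

S(f_1,f_2): lcm = ab. S = ⅖b²c + 2b² + ⅕bc - 23/15b.
  leading term b²c: no divisor's leading term divides it; move ⅖b²c to the remainder.
  leading term b²: no divisor's leading term divides it; move 2b² to the remainder.
  leading term bc: no divisor's leading term divides it; move ⅕bc to the remainder.
  leading term b: no divisor's leading term divides it; move -23/15b to the remainder.
  remainder ⅖b²c + 2b² + ⅕bc - 23/15b ≠ 0; add h_3 = ⅖b²c + 2b² + ⅕bc - 23/15b to the basis.

S(f_1,h_3): leading monomials are coprime, so the S-polynomial reduces to 0 (Buchberger's first criterion).
S(f_2,h_3): lcm = ab²c. S = -5ab² - ½abc + 23/6ab + 7/3b²c.
  leading term ab²: subtract (5/4b²)·f_1 from -5ab² - ½abc + 23/6ab + 7/3b²c → -½abc + 23/6ab + 2b³c + 10b³ + 10/3b²c + 4b²
  leading term abc: subtract (⅛bc)·f_1 from -½abc + 23/6ab + 2b³c + 10b³ + 10/3b²c + 4b² → 23/6ab + 2b³c + 10b³ + ⅕b²c² + 13/3b²c + 4b² + 1/10bc² + ⅖bc
  leading term ab: subtract (-23/24b)·f_1 from 23/6ab + 2b³c + 10b³ + ⅕b²c² + 13/3b²c + 4b² + 1/10bc² + ⅖bc → 2b³c + 10b³ + ⅕b²c² + 14/5b²c - 11/3b² + 1/10bc² - 11/30bc - 46/15b
  leading term b³c: subtract (5b)·h_3 from 2b³c + 10b³ + ⅕b²c² + 14/5b²c - 11/3b² + 1/10bc² - 11/30bc - 46/15b → ⅕b²c² + 9/5b²c + 4b² + 1/10bc² - 11/30bc - 46/15b
  leading term b²c²: subtract (½c)·h_3 from ⅕b²c² + 9/5b²c + 4b² + 1/10bc² - 11/30bc - 46/15b → ⅘b²c + 4b² + ⅖bc - 46/15b
  leading term b²c: subtract (2)·h_3 from ⅘b²c + 4b² + ⅖bc - 46/15b → 0
  remainder 0.

Every S-polynomial of the final basis reduces to 0, so we have a Gröbner basis.
Inter-reduce: drop elements whose leading term is divisible by another's, tail-reduce, and make monic.
Reduced Gröbner basis: {a + ⅖bc + 2b + ⅕c + ⅘, b²c + 5b² + ½bc - 23/6b}.
Label its elements g_1 = a + ⅖bc + 2b + ⅕c + ⅘, g_2 = b²c + 5b² + ½bc - 23/6b.

Reduce p = -10ac + 6a - 4bc² - 88/5bc + 12b - 2c² - 34/5c + 24/5 modulo G:
  leading term ac: subtract (-10c)·g_1 from -10ac + 6a - 4bc² - 88/5bc + 12b - 2c² - 34/5c + 24/5 → 6a + 12/5bc + 12b + 6/5c + 24/5
  leading term a: subtract (6)·g_1 from 6a + 12/5bc + 12b + 6/5c + 24/5 → 0
  normal form = 0.
Since the normal form is 0, p ∈ I.

Ideal membership is decidable via reduction modulo a Gröbner basis.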